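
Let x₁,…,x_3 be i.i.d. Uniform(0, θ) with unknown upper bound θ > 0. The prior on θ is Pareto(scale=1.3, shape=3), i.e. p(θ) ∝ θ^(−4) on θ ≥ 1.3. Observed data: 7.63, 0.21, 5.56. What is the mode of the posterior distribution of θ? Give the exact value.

θ̂_MAP = 7.63

The Uniform(0, θ) likelihood is θ^(−n) for θ ≥ max(xᵢ), zero otherwise. Here max(xᵢ) = 7.63.
Posterior ∝ θ^(−4) · θ^(−3) = θ^(−7) on θ ≥ max(1.3, 7.63) = 7.63.
This density is strictly decreasing in θ, so the posterior mode lies at the lower boundary of the support.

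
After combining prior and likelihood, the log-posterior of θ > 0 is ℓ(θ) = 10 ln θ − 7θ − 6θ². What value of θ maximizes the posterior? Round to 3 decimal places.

θ̂_MAP = 0.667

ℓ'(θ) = 10/θ − 7 − 12θ. Setting this to zero and multiplying by θ: 12θ² + 7θ − 10 = 0.
θ = (−7 + √(7² + 4·12·10)) / (2·12) = (−7 + √529) / 24 = (−7 + 23)/24 = 2/3.
ℓ''(θ) = −10/θ² − 12 < 0, confirming a maximum.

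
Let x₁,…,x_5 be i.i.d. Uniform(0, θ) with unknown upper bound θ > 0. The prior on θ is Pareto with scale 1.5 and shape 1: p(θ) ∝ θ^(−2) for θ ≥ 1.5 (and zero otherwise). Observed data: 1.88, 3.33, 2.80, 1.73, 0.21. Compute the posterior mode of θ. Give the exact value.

θ̂_MAP = 3.33

The Uniform(0, θ) likelihood is θ^(−n) for θ ≥ max(xᵢ), zero otherwise. Here max(xᵢ) = 3.33.
Posterior ∝ θ^(−2) · θ^(−5) = θ^(−7) on θ ≥ max(1.5, 3.33) = 3.33.
This density is strictly decreasing in θ, so the posterior mode lies at the lower boundary of the support.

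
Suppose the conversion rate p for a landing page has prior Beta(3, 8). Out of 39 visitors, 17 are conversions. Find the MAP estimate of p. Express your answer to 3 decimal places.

Prior: Beta(3, 8).
Data: 17 successes in 39 trials. The binomial likelihood contributes p^17(1−p)^22, so the posterior is Beta(3+17, 8+22) = Beta(20, 30).
For Beta(a, b) with a, b > 1 the mode is (a−1)/(a+b−2) = 19/48 ≈ 0.396.

p̂_MAP = 0.396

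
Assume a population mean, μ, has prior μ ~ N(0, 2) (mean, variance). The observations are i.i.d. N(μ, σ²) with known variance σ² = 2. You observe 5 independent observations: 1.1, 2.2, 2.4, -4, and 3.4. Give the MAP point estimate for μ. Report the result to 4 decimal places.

n = 5; x̄ = (1.1 + 2.2 + 2.4 + (-4) + 3.4)/5 = 5.1/5 = 1.02.
For a Normal prior and Normal likelihood with known variance, the posterior is Normal; its mode equals its mean, the precision-weighted average.
Prior precision 1/σ₀² = 1/2 = 0.5; data precision n/σ² = 5/2 = 2.5.
μ̂ = (0.5·0 + 2.5·1.02) / (0.5 + 2.5) = 2.55/3 = 0.8500.

μ̂_MAP = 0.8500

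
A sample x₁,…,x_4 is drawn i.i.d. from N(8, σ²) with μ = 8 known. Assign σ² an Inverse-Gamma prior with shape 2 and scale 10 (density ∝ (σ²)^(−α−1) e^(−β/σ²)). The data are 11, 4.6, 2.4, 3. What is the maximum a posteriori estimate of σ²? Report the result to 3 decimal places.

σ̂²_MAP = 9.692

Sum of squared deviations about the known mean: SS = (11−8)² + (4.6−8)² + (2.4−8)² + (3−8)² = 76.92.
The Normal likelihood contributes (σ²)^(−n/2) exp(−SS/(2σ²)), so the posterior is Inverse-Gamma(α + n/2, β + SS/2) = Inverse-Gamma(4, 48.46).
The mode of Inverse-Gamma(a, b) is b/(a+1) = 48.46/5 ≈ 9.692.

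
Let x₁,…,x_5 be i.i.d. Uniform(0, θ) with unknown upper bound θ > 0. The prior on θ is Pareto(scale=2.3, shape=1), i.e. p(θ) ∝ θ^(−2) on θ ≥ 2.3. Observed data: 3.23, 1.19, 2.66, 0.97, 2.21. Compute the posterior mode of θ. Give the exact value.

θ̂_MAP = 3.23

The Uniform(0, θ) likelihood is θ^(−n) for θ ≥ max(xᵢ), zero otherwise. Here max(xᵢ) = 3.23.
Posterior ∝ θ^(−2) · θ^(−5) = θ^(−7) on θ ≥ max(2.3, 3.23) = 3.23.
This density is strictly decreasing in θ, so the posterior mode lies at the lower boundary of the support.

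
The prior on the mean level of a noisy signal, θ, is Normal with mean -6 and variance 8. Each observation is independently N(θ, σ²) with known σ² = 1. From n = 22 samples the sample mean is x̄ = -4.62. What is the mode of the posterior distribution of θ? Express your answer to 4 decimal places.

θ̂_MAP = -4.6278

n = 22, x̄ = -4.62.
For a Normal prior and Normal likelihood with known variance, the posterior is Normal; its mode equals its mean, the precision-weighted average.
Prior precision 1/σ₀² = 1/8 = 0.125; data precision n/σ² = 22/1 = 22.
θ̂ = (0.125·(-6) + 22·(-4.62)) / (0.125 + 22) = (-102.39)/22.125 = -6826/1475 ≈ -4.6278.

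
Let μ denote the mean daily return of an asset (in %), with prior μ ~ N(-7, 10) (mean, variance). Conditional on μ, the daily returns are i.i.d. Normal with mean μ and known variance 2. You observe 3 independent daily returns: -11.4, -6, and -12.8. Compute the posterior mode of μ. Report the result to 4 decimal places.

n = 3; x̄ = ((-11.4) + (-6) + (-12.8))/3 = -30.2/3 = -151/15 ≈ -10.0667.
For a Normal prior and Normal likelihood with known variance, the posterior is Normal; its mode equals its mean, the precision-weighted average.
Prior precision 1/σ₀² = 1/10 = 0.1; data precision n/σ² = 3/2 = 1.5.
μ̂ = (0.1·(-7) + 1.5·(-151/15)) / (0.1 + 1.5) = (-15.8)/1.6 = -9.8750.

μ̂_MAP = -9.8750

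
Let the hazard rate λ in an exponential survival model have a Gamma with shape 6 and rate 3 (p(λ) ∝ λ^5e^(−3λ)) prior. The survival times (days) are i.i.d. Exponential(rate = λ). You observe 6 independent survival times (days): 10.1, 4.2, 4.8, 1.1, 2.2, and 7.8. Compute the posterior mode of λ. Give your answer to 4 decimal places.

λ̂_MAP = 0.3313

The Exponential(rate=λ) likelihood is ∝ λ^n e^(−λΣtᵢ). Here n = 6 and Σtᵢ = 10.1 + 4.2 + 4.8 + 1.1 + 2.2 + 7.8 = 30.2.
Posterior ∝ λ^5e^(−3λ) · λ^6e^(−30.2λ) = λ^11e^(−33.2λ), i.e. Gamma(12, 33.2).
Mode = (a−1)/b = 11/33.2 ≈ 0.3313.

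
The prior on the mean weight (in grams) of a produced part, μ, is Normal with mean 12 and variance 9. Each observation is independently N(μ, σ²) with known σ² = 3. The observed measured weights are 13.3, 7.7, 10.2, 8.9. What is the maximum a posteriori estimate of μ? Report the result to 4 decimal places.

μ̂_MAP = 10.1769

n = 4; x̄ = (13.3 + 7.7 + 10.2 + 8.9)/4 = 40.1/4 = 10.025.
For a Normal prior and Normal likelihood with known variance, the posterior is Normal; its mode equals its mean, the precision-weighted average.
Prior precision 1/σ₀² = 1/9; data precision n/σ² = 4/3.
μ̂ = ((1/9)·12 + (4/3)·10.025) / (1/9 + 4/3) = 14.7/(13/9) = 1323/130 ≈ 10.1769.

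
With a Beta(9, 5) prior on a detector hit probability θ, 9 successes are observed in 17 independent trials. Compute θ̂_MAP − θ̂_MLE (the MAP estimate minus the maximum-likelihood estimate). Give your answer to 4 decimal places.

MAP − MLE = 0.0568

Posterior is Beta(18, 13); MAP = (18−1)/(31−2) = 17/29 ≈ 0.58621.
MLE ignores the prior: θ̂_MLE = k/n = 9/17 ≈ 0.52941.
Difference = 17/29 − 9/17 = 28/493 ≈ 0.0568.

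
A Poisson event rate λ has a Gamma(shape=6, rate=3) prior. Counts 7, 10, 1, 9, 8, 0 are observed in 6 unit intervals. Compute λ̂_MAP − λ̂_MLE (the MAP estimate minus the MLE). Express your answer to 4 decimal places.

Σxᵢ = 35. Posterior is Gamma(41, 9); MAP = (41−1)/9 = 40/9 ≈ 4.44444.
MLE = x̄ = 35/6 ≈ 5.83333.
Difference = 40/9 − 35/6 = -25/18 ≈ -1.3889.

MAP − MLE = -1.3889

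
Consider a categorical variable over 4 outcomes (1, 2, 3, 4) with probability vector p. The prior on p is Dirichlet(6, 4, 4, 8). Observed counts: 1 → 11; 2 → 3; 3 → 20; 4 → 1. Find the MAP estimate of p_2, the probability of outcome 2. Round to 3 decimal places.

MAP estimate: 0.113

The posterior is Dirichlet(αᵢ + nᵢ) = Dirichlet(17, 7, 24, 9).
For a Dirichlet(a₁,…,a_K) with all aᵢ > 1, the mode has j-th component (aⱼ − 1)/(Σaᵢ − K).
Here Σaᵢ = 57 and K = 4, so p_2 = (7 − 1)/(57 − 4) = 6/53 ≈ 0.113.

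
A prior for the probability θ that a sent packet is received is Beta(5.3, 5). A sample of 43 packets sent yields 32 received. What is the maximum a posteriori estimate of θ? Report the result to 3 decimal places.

θ̂_MAP = 0.708

Prior: Beta(5.3, 5).
Data: 32 successes in 43 trials. The binomial likelihood contributes θ^32(1−θ)^11, so the posterior is Beta(5.3+32, 5+11) = Beta(37.3, 16).
For Beta(a, b) with a, b > 1 the mode is (a−1)/(a+b−2) = 36.3/51.3 ≈ 0.708.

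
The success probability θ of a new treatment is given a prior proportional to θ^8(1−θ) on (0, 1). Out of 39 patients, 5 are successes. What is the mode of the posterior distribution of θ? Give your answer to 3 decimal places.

θ̂_MAP = 0.271

The prior density ∝ θ^8(1−θ)^1 is the kernel of Beta(9, 2).
Data: 5 successes in 39 trials. The binomial likelihood contributes θ^5(1−θ)^34, so the posterior is Beta(9+5, 2+34) = Beta(14, 36).
For Beta(a, b) with a, b > 1 the mode is (a−1)/(a+b−2) = 13/48 ≈ 0.271.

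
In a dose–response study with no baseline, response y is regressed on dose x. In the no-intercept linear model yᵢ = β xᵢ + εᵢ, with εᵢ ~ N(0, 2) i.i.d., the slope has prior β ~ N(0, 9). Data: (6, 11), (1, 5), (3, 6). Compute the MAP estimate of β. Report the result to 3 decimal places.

log p(β | y) = −Σ(yᵢ − βxᵢ)²/(2·2) − β²/(2·9) + const.
Setting the derivative to zero: Σxᵢ(yᵢ − βxᵢ)/2 − β/9 = 0, so β = Σxᵢyᵢ / (Σxᵢ² + σ²/τ²).
Σxᵢyᵢ = 6·11 + 1·5 + 3·6 = 89; Σxᵢ² = 46; σ²/τ² = 2/9.
β̂_MAP = 89 / (46 + 2/9) = 89/(416/9) = 801/416 ≈ 1.925.

β̂_MAP = 1.925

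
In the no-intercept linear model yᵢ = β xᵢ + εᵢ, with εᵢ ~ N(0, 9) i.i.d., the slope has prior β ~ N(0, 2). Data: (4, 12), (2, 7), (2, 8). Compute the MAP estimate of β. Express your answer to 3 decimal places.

log p(β | y) = −Σ(yᵢ − βxᵢ)²/(2·9) − β²/(2·2) + const.
Setting the derivative to zero: Σxᵢ(yᵢ − βxᵢ)/9 − β/2 = 0, so β = Σxᵢyᵢ / (Σxᵢ² + σ²/τ²).
Σxᵢyᵢ = 4·12 + 2·7 + 2·8 = 78; Σxᵢ² = 24; σ²/τ² = 4.5.
β̂_MAP = 78 / (24 + 4.5) = 78/28.5 ≈ 2.737.

β̂_MAP = 2.737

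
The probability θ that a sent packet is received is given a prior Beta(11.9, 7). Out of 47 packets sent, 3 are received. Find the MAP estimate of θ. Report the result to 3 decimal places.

Prior: Beta(11.9, 7).
Data: 3 successes in 47 trials. The binomial likelihood contributes θ^3(1−θ)^44, so the posterior is Beta(11.9+3, 7+44) = Beta(14.9, 51).
For Beta(a, b) with a, b > 1 the mode is (a−1)/(a+b−2) = 13.9/63.9 ≈ 0.218.

θ̂_MAP = 0.218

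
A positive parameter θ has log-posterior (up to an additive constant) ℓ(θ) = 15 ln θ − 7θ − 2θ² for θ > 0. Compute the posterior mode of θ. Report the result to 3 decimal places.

θ̂_MAP = 1.250

ℓ'(θ) = 15/θ − 7 − 4θ. Setting this to zero and multiplying by θ: 4θ² + 7θ − 15 = 0.
θ = (−7 + √(7² + 4·4·15)) / (2·4) = (−7 + √289) / 8 = (−7 + 17)/8 = 5/4.
ℓ''(θ) = −15/θ² − 4 < 0, confirming a maximum.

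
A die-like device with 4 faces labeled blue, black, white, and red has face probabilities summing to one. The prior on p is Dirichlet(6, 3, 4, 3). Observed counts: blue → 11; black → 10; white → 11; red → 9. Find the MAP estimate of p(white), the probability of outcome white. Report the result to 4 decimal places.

The posterior is Dirichlet(αᵢ + nᵢ) = Dirichlet(17, 13, 15, 12).
For a Dirichlet(a₁,…,a_K) with all aᵢ > 1, the mode has j-th component (aⱼ − 1)/(Σaᵢ − K).
Here Σaᵢ = 57 and K = 4, so p(white) = (15 − 1)/(57 − 4) = 14/53 ≈ 0.2642.

MAP estimate of p(white) = 0.2642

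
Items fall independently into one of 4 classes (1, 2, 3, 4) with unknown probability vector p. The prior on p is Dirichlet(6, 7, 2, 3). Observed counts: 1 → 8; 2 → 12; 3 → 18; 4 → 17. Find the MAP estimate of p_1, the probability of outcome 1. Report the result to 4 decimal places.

MAP estimate: 0.1884

The posterior is Dirichlet(αᵢ + nᵢ) = Dirichlet(14, 19, 20, 20).
For a Dirichlet(a₁,…,a_K) with all aᵢ > 1, the mode has j-th component (aⱼ − 1)/(Σaᵢ − K).
Here Σaᵢ = 73 and K = 4, so p_1 = (14 − 1)/(73 − 4) = 13/69 ≈ 0.1884.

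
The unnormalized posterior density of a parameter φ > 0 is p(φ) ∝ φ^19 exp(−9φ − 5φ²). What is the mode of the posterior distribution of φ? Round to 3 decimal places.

ℓ'(φ) = 19/φ − 9 − 10φ. Setting this to zero and multiplying by φ: 10φ² + 9φ − 19 = 0.
φ = (−9 + √(9² + 4·10·19)) / (2·10) = (−9 + √841) / 20 = (−9 + 29)/20 = 1.
ℓ''(φ) = −19/φ² − 10 < 0, confirming a maximum.

φ̂_MAP = 1.000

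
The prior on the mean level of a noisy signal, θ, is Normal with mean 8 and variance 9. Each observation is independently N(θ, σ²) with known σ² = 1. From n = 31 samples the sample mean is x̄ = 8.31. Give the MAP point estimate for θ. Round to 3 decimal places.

n = 31, x̄ = 8.31.
For a Normal prior and Normal likelihood with known variance, the posterior is Normal; its mode equals its mean, the precision-weighted average.
Prior precision 1/σ₀² = 1/9; data precision n/σ² = 31/1 = 31.
θ̂ = ((1/9)·8 + 31·8.31) / (1/9 + 31) = (232649/900)/(280/9) = 232649/28000 ≈ 8.309.

θ̂_MAP = 8.309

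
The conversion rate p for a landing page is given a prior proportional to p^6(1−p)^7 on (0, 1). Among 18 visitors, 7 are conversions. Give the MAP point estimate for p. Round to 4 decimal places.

p̂_MAP = 0.4194

The prior density ∝ p^6(1−p)^7 is the kernel of Beta(7, 8).
Data: 7 successes in 18 trials. The binomial likelihood contributes p^7(1−p)^11, so the posterior is Beta(7+7, 8+11) = Beta(14, 19).
For Beta(a, b) with a, b > 1 the mode is (a−1)/(a+b−2) = 13/31 ≈ 0.4194.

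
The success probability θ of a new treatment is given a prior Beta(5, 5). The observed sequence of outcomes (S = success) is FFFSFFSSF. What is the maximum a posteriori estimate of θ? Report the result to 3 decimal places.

Prior: Beta(5, 5).
Data: 3 successes in 9 trials (from the sequence). The binomial likelihood contributes θ^3(1−θ)^6, so the posterior is Beta(5+3, 5+6) = Beta(8, 11).
For Beta(a, b) with a, b > 1 the mode is (a−1)/(a+b−2) = 7/17 ≈ 0.412.

θ̂_MAP = 0.412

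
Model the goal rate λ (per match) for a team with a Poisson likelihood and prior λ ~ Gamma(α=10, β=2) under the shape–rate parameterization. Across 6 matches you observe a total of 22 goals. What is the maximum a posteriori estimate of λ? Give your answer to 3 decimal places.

Σxᵢ = 22, n = 6.
Posterior ∝ λ^9e^(−2λ) · λ^22e^(−6λ) = λ^31e^(−8λ), i.e. Gamma(shape=32, rate=8).
The mode of a Gamma(a, b) with a ≥ 1 (shape–rate) is (a−1)/b = 31/8 ≈ 3.875.

λ̂_MAP = 3.875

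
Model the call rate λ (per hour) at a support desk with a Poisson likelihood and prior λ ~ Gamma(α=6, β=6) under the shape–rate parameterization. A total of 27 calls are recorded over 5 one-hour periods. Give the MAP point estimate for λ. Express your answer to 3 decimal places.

Σxᵢ = 27, n = 5.
Posterior ∝ λ^5e^(−6λ) · λ^27e^(−5λ) = λ^32e^(−11λ), i.e. Gamma(shape=33, rate=11).
The mode of a Gamma(a, b) with a ≥ 1 (shape–rate) is (a−1)/b = 32/11 ≈ 2.909.

λ̂_MAP = 2.909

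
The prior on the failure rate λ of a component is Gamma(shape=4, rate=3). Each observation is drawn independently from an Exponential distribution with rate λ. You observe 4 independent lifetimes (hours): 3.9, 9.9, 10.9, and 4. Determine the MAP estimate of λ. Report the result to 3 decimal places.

The Exponential(rate=λ) likelihood is ∝ λ^n e^(−λΣtᵢ). Here n = 4 and Σtᵢ = 3.9 + 9.9 + 10.9 + 4 = 28.7.
Posterior ∝ λ^3e^(−3λ) · λ^4e^(−28.7λ) = λ^7e^(−31.7λ), i.e. Gamma(8, 31.7).
Mode = (a−1)/b = 7/31.7 ≈ 0.221.

λ̂_MAP = 0.221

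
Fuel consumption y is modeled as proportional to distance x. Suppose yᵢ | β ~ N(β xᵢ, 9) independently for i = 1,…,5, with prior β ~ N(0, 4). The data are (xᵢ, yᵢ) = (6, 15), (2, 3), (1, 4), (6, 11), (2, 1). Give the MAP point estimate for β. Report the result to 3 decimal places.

log p(β | y) = −Σ(yᵢ − βxᵢ)²/(2·9) − β²/(2·4) + const.
Setting the derivative to zero: Σxᵢ(yᵢ − βxᵢ)/9 − β/4 = 0, so β = Σxᵢyᵢ / (Σxᵢ² + σ²/τ²).
Σxᵢyᵢ = 6·15 + 2·3 + 1·4 + 6·11 + 2·1 = 168; Σxᵢ² = 81; σ²/τ² = 2.25.
β̂_MAP = 168 / (81 + 2.25) = 168/83.25 ≈ 2.018.

β̂_MAP = 2.018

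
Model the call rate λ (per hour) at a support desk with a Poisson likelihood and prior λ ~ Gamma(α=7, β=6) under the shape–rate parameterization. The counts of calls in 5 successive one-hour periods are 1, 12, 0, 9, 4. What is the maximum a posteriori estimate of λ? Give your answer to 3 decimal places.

λ̂_MAP = 2.909

Σxᵢ = 1+12+0+9+4 = 26, with n = 5.
Posterior ∝ λ^6e^(−6λ) · λ^26e^(−5λ) = λ^32e^(−11λ), i.e. Gamma(shape=33, rate=11).
The mode of a Gamma(a, b) with a ≥ 1 (shape–rate) is (a−1)/b = 32/11 ≈ 2.909.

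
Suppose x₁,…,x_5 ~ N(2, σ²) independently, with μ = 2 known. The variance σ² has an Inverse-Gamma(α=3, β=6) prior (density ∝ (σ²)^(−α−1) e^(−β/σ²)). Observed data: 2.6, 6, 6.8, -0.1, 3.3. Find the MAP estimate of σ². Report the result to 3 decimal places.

σ̂²_MAP = 4.423

Sum of squared deviations about the known mean: SS = (2.6−2)² + (6−2)² + (6.8−2)² + (-0.1−2)² + (3.3−2)² = 45.5.
The Normal likelihood contributes (σ²)^(−n/2) exp(−SS/(2σ²)), so the posterior is Inverse-Gamma(α + n/2, β + SS/2) = Inverse-Gamma(5.5, 28.75).
The mode of Inverse-Gamma(a, b) is b/(a+1) = 28.75/6.5 ≈ 4.423.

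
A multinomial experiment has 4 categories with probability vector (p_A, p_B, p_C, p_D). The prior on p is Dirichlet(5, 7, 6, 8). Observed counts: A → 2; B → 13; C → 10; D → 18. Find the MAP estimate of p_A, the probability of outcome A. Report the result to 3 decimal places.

MAP estimate of p_A = 0.092

The posterior is Dirichlet(αᵢ + nᵢ) = Dirichlet(7, 20, 16, 26).
For a Dirichlet(a₁,…,a_K) with all aᵢ > 1, the mode has j-th component (aⱼ − 1)/(Σaᵢ − K).
Here Σaᵢ = 69 and K = 4, so p_A = (7 − 1)/(69 − 4) = 6/65 ≈ 0.092.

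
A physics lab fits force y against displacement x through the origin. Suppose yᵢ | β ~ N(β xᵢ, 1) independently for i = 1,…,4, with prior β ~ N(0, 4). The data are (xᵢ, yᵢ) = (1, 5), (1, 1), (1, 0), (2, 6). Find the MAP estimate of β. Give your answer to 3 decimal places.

β̂_MAP = 2.483

log p(β | y) = −Σ(yᵢ − βxᵢ)²/(2·1) − β²/(2·4) + const.
Setting the derivative to zero: Σxᵢ(yᵢ − βxᵢ)/1 − β/4 = 0, so β = Σxᵢyᵢ / (Σxᵢ² + σ²/τ²).
Σxᵢyᵢ = 1·5 + 1·1 + 1·0 + 2·6 = 18; Σxᵢ² = 7; σ²/τ² = 0.25.
β̂_MAP = 18 / (7 + 0.25) = 18/7.25 ≈ 2.483.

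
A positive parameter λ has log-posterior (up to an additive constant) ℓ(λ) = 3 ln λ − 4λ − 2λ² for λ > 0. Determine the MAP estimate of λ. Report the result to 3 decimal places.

ℓ'(λ) = 3/λ − 4 − 4λ. Setting this to zero and multiplying by λ: 4λ² + 4λ − 3 = 0.
λ = (−4 + √(4² + 4·4·3)) / (2·4) = (−4 + √64) / 8 = (−4 + 8)/8 = 1/2.
ℓ''(λ) = −3/λ² − 4 < 0, confirming a maximum.

λ̂_MAP = 0.500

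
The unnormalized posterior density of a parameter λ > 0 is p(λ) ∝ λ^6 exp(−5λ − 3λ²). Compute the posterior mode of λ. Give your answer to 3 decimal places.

ℓ'(λ) = 6/λ − 5 − 6λ. Setting this to zero and multiplying by λ: 6λ² + 5λ − 6 = 0.
λ = (−5 + √(5² + 4·6·6)) / (2·6) = (−5 + √169) / 12 = (−5 + 13)/12 = 2/3.
ℓ''(λ) = −6/λ² − 6 < 0, confirming a maximum.

λ̂_MAP = 0.667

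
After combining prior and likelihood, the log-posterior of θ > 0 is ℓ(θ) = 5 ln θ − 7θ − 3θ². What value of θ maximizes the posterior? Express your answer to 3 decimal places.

ℓ'(θ) = 5/θ − 7 − 6θ. Setting this to zero and multiplying by θ: 6θ² + 7θ − 5 = 0.
θ = (−7 + √(7² + 4·6·5)) / (2·6) = (−7 + √169) / 12 = (−7 + 13)/12 = 1/2.
ℓ''(θ) = −5/θ² − 6 < 0, confirming a maximum.

θ̂_MAP = 0.500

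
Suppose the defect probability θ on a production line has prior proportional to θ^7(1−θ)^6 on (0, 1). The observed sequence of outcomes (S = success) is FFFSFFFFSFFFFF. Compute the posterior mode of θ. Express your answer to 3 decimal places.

θ̂_MAP = 0.333

The prior density ∝ θ^7(1−θ)^6 is the kernel of Beta(8, 7).
Data: 2 successes in 14 trials (from the sequence). The binomial likelihood contributes θ^2(1−θ)^12, so the posterior is Beta(8+2, 7+12) = Beta(10, 19).
For Beta(a, b) with a, b > 1 the mode is (a−1)/(a+b−2) = 9/27 ≈ 0.333.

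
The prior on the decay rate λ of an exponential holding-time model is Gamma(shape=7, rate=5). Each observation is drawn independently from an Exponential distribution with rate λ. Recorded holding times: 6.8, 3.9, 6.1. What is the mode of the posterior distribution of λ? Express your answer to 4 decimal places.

The Exponential(rate=λ) likelihood is ∝ λ^n e^(−λΣtᵢ). Here n = 3 and Σtᵢ = 6.8 + 3.9 + 6.1 = 16.8.
Posterior ∝ λ^6e^(−5λ) · λ^3e^(−16.8λ) = λ^9e^(−21.8λ), i.e. Gamma(10, 21.8).
Mode = (a−1)/b = 9/21.8 ≈ 0.4128.

λ̂_MAP = 0.4128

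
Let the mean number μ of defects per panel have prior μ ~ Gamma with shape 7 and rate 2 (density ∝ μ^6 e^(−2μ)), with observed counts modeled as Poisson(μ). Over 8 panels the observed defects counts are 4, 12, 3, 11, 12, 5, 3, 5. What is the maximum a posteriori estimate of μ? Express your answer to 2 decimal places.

μ̂_MAP = 6.10

Σxᵢ = 4+12+3+11+12+5+3+5 = 55, with n = 8.
Posterior ∝ μ^6e^(−2μ) · μ^55e^(−8μ) = μ^61e^(−10μ), i.e. Gamma(shape=62, rate=10).
The mode of a Gamma(a, b) with a ≥ 1 (shape–rate) is (a−1)/b = 61/10 ≈ 6.10.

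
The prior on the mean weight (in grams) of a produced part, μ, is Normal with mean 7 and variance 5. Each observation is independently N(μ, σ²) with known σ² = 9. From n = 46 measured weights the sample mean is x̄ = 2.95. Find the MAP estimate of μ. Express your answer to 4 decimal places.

n = 46, x̄ = 2.95.
For a Normal prior and Normal likelihood with known variance, the posterior is Normal; its mode equals its mean, the precision-weighted average.
Prior precision 1/σ₀² = 1/5 = 0.2; data precision n/σ² = 46/9.
μ̂ = (0.2·7 + (46/9)·2.95) / (0.2 + 46/9) = (1483/90)/(239/45) = 1483/478 ≈ 3.1025.

μ̂_MAP = 3.1025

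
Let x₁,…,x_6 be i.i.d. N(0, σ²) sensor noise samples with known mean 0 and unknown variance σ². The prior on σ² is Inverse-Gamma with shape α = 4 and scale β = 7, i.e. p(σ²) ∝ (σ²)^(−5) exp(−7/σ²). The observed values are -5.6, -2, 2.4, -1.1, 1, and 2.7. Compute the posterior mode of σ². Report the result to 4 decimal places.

Sum of squared deviations about the known mean: SS = (-5.6−0)² + (-2−0)² + (2.4−0)² + (-1.1−0)² + (1−0)² + (2.7−0)² = 50.62.
The Normal likelihood contributes (σ²)^(−n/2) exp(−SS/(2σ²)), so the posterior is Inverse-Gamma(α + n/2, β + SS/2) = Inverse-Gamma(7, 32.31).
The mode of Inverse-Gamma(a, b) is b/(a+1) = 32.31/8 ≈ 4.0388.

σ̂²_MAP = 4.0388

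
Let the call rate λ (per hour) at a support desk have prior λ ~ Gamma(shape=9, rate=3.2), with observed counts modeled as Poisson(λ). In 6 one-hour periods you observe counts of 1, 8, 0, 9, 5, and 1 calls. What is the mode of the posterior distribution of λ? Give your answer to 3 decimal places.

λ̂_MAP = 3.478

Σxᵢ = 1+8+0+9+5+1 = 24, with n = 6.
Posterior ∝ λ^8e^(−3.2λ) · λ^24e^(−6λ) = λ^32e^(−9.2λ), i.e. Gamma(shape=33, rate=9.2).
The mode of a Gamma(a, b) with a ≥ 1 (shape–rate) is (a−1)/b = 32/9.2 ≈ 3.478.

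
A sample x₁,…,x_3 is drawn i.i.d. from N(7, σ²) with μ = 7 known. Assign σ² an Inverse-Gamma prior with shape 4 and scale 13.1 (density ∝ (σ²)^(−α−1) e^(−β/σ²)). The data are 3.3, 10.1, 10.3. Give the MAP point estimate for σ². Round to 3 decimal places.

Sum of squared deviations about the known mean: SS = (3.3−7)² + (10.1−7)² + (10.3−7)² = 34.19.
The Normal likelihood contributes (σ²)^(−n/2) exp(−SS/(2σ²)), so the posterior is Inverse-Gamma(α + n/2, β + SS/2) = Inverse-Gamma(5.5, 30.195).
The mode of Inverse-Gamma(a, b) is b/(a+1) = 30.195/6.5 ≈ 4.645.

σ̂²_MAP = 4.645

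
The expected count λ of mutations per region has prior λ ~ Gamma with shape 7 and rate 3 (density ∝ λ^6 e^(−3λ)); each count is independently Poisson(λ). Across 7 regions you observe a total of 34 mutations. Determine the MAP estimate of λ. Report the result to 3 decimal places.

λ̂_MAP = 4.000

Σxᵢ = 34, n = 7.
Posterior ∝ λ^6e^(−3λ) · λ^34e^(−7λ) = λ^40e^(−10λ), i.e. Gamma(shape=41, rate=10).
The mode of a Gamma(a, b) with a ≥ 1 (shape–rate) is (a−1)/b = 40/10 ≈ 4.000.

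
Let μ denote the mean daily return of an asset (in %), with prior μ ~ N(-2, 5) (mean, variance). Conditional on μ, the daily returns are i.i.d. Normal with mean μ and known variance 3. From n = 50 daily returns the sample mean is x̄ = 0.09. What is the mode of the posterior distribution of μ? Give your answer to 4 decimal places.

n = 50, x̄ = 0.09.
For a Normal prior and Normal likelihood with known variance, the posterior is Normal; its mode equals its mean, the precision-weighted average.
Prior precision 1/σ₀² = 1/5 = 0.2; data precision n/σ² = 50/3.
μ̂ = (0.2·(-2) + (50/3)·0.09) / (0.2 + 50/3) = 1.1/(253/15) = 3/46 ≈ 0.0652.

μ̂_MAP = 0.0652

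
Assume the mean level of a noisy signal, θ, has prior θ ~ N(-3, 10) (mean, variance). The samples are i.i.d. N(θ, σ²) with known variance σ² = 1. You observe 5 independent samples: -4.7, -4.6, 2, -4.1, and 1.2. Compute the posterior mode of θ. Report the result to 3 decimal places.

θ̂_MAP = -2.059

n = 5; x̄ = ((-4.7) + (-4.6) + 2 + (-4.1) + 1.2)/5 = -10.2/5 = -2.04.
For a Normal prior and Normal likelihood with known variance, the posterior is Normal; its mode equals its mean, the precision-weighted average.
Prior precision 1/σ₀² = 1/10 = 0.1; data precision n/σ² = 5/1 = 5.
θ̂ = (0.1·(-3) + 5·(-2.04)) / (0.1 + 5) = (-10.5)/5.1 = -35/17 ≈ -2.059.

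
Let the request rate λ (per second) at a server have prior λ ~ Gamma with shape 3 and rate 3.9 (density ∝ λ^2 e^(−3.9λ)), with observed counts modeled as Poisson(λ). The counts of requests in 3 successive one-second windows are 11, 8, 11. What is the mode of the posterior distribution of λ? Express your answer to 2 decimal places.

Σxᵢ = 11+8+11 = 30, with n = 3.
Posterior ∝ λ^2e^(−3.9λ) · λ^30e^(−3λ) = λ^32e^(−6.9λ), i.e. Gamma(shape=33, rate=6.9).
The mode of a Gamma(a, b) with a ≥ 1 (shape–rate) is (a−1)/b = 32/6.9 ≈ 4.64.

λ̂_MAP = 4.64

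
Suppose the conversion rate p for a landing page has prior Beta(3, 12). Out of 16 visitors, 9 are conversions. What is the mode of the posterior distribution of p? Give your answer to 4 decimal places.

p̂_MAP = 0.3793

Prior: Beta(3, 12).
Data: 9 successes in 16 trials. The binomial likelihood contributes p^9(1−p)^7, so the posterior is Beta(3+9, 12+7) = Beta(12, 19).
For Beta(a, b) with a, b > 1 the mode is (a−1)/(a+b−2) = 11/29 ≈ 0.3793.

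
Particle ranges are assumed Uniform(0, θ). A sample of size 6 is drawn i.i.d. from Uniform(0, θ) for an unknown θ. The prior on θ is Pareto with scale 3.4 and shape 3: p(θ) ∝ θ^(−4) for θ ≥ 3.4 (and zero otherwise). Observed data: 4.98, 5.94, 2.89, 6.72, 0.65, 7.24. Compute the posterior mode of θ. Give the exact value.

The Uniform(0, θ) likelihood is θ^(−n) for θ ≥ max(xᵢ), zero otherwise. Here max(xᵢ) = 7.24.
Posterior ∝ θ^(−4) · θ^(−6) = θ^(−10) on θ ≥ max(3.4, 7.24) = 7.24.
This density is strictly decreasing in θ, so the posterior mode lies at the lower boundary of the support.

θ̂_MAP = 7.24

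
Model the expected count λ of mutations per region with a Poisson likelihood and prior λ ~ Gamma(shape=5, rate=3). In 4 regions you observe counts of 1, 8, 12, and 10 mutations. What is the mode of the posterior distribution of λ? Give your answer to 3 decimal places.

Σxᵢ = 1+8+12+10 = 31, with n = 4.
Posterior ∝ λ^4e^(−3λ) · λ^31e^(−4λ) = λ^35e^(−7λ), i.e. Gamma(shape=36, rate=7).
The mode of a Gamma(a, b) with a ≥ 1 (shape–rate) is (a−1)/b = 35/7 ≈ 5.000.

λ̂_MAP = 5.000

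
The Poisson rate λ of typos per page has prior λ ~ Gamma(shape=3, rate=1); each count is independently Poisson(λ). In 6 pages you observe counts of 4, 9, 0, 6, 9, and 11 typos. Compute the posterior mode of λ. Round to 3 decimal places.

Σxᵢ = 4+9+0+6+9+11 = 39, with n = 6.
Posterior ∝ λ^2e^(−1λ) · λ^39e^(−6λ) = λ^41e^(−7λ), i.e. Gamma(shape=42, rate=7).
The mode of a Gamma(a, b) with a ≥ 1 (shape–rate) is (a−1)/b = 41/7 ≈ 5.857.

λ̂_MAP = 5.857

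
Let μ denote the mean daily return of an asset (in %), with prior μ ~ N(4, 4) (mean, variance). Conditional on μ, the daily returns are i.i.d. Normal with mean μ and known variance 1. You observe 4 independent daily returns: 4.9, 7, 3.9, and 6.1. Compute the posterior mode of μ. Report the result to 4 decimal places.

μ̂_MAP = 5.3882

n = 4; x̄ = (4.9 + 7 + 3.9 + 6.1)/4 = 21.9/4 = 5.475.
For a Normal prior and Normal likelihood with known variance, the posterior is Normal; its mode equals its mean, the precision-weighted average.
Prior precision 1/σ₀² = 1/4 = 0.25; data precision n/σ² = 4/1 = 4.
μ̂ = (0.25·4 + 4·5.475) / (0.25 + 4) = 22.9/4.25 = 458/85 ≈ 5.3882.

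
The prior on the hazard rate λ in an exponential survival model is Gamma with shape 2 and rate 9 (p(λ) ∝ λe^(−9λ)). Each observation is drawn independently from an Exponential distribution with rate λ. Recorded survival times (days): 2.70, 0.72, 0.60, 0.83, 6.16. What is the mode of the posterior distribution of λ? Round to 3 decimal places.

The Exponential(rate=λ) likelihood is ∝ λ^n e^(−λΣtᵢ). Here n = 5 and Σtᵢ = 2.70 + 0.72 + 0.60 + 0.83 + 6.16 = 11.01.
Posterior ∝ λe^(−9λ) · λ^5e^(−11.01λ) = λ^6e^(−20.01λ), i.e. Gamma(7, 20.01).
Mode = (a−1)/b = 6/20.01 ≈ 0.300.

λ̂_MAP = 0.300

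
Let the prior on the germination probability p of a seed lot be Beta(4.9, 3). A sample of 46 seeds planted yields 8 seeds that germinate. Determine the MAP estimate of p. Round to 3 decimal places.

Prior: Beta(4.9, 3).
Data: 8 successes in 46 trials. The binomial likelihood contributes p^8(1−p)^38, so the posterior is Beta(4.9+8, 3+38) = Beta(12.9, 41).
For Beta(a, b) with a, b > 1 the mode is (a−1)/(a+b−2) = 11.9/51.9 ≈ 0.229.

p̂_MAP = 0.229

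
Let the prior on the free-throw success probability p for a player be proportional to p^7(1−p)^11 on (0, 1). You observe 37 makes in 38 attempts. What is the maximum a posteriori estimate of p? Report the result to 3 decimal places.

p̂_MAP = 0.786

The prior density ∝ p^7(1−p)^11 is the kernel of Beta(8, 12).
Data: 37 successes in 38 trials. The binomial likelihood contributes p^37(1−p)^1, so the posterior is Beta(8+37, 12+1) = Beta(45, 13).
For Beta(a, b) with a, b > 1 the mode is (a−1)/(a+b−2) = 44/56 ≈ 0.786.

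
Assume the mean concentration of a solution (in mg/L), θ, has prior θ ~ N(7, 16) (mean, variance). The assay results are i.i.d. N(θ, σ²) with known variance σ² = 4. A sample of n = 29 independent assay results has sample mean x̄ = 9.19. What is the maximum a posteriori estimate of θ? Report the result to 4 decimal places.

n = 29, x̄ = 9.19.
For a Normal prior and Normal likelihood with known variance, the posterior is Normal; its mode equals its mean, the precision-weighted average.
Prior precision 1/σ₀² = 1/16 = 0.0625; data precision n/σ² = 29/4 = 7.25.
θ̂ = (0.0625·7 + 7.25·9.19) / (0.0625 + 7.25) = 67.065/7.3125 = 8942/975 ≈ 9.1713.

θ̂_MAP = 9.1713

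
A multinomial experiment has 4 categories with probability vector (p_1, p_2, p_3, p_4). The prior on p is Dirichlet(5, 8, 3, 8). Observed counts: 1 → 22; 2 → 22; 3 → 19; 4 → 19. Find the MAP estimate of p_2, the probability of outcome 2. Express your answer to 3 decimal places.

The posterior is Dirichlet(αᵢ + nᵢ) = Dirichlet(27, 30, 22, 27).
For a Dirichlet(a₁,…,a_K) with all aᵢ > 1, the mode has j-th component (aⱼ − 1)/(Σaᵢ − K).
Here Σaᵢ = 106 and K = 4, so p_2 = (30 − 1)/(106 − 4) = 29/102 ≈ 0.284.

MAP estimate: 0.284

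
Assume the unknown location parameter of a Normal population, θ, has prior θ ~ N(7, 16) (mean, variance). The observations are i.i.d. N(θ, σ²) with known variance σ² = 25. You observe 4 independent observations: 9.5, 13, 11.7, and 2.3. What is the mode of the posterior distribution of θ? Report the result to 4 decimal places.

θ̂_MAP = 8.5281

n = 4; x̄ = (9.5 + 13 + 11.7 + 2.3)/4 = 36.5/4 = 9.125.
For a Normal prior and Normal likelihood with known variance, the posterior is Normal; its mode equals its mean, the precision-weighted average.
Prior precision 1/σ₀² = 1/16 = 0.0625; data precision n/σ² = 4/25 = 0.16.
θ̂ = (0.0625·7 + 0.16·9.125) / (0.0625 + 0.16) = 1.8975/0.2225 = 759/89 ≈ 8.5281.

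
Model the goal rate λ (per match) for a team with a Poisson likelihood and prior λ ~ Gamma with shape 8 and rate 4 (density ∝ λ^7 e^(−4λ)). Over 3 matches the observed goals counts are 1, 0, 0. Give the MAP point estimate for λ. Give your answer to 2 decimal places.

λ̂_MAP = 1.14

Σxᵢ = 1+0+0 = 1, with n = 3.
Posterior ∝ λ^7e^(−4λ) · λe^(−3λ) = λ^8e^(−7λ), i.e. Gamma(shape=9, rate=7).
The mode of a Gamma(a, b) with a ≥ 1 (shape–rate) is (a−1)/b = 8/7 ≈ 1.14.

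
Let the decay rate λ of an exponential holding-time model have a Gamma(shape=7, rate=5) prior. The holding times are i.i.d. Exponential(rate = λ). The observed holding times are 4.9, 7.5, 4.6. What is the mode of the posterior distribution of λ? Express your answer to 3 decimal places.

λ̂_MAP = 0.409

The Exponential(rate=λ) likelihood is ∝ λ^n e^(−λΣtᵢ). Here n = 3 and Σtᵢ = 4.9 + 7.5 + 4.6 = 17.
Posterior ∝ λ^6e^(−5λ) · λ^3e^(−17λ) = λ^9e^(−22λ), i.e. Gamma(10, 22).
Mode = (a−1)/b = 9/22 ≈ 0.409.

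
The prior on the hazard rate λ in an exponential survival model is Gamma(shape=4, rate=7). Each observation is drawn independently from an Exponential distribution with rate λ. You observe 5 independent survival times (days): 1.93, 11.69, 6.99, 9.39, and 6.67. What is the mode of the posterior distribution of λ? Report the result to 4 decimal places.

The Exponential(rate=λ) likelihood is ∝ λ^n e^(−λΣtᵢ). Here n = 5 and Σtᵢ = 1.93 + 11.69 + 6.99 + 9.39 + 6.67 = 36.67.
Posterior ∝ λ^3e^(−7λ) · λ^5e^(−36.67λ) = λ^8e^(−43.67λ), i.e. Gamma(9, 43.67).
Mode = (a−1)/b = 8/43.67 ≈ 0.1832.

λ̂_MAP = 0.1832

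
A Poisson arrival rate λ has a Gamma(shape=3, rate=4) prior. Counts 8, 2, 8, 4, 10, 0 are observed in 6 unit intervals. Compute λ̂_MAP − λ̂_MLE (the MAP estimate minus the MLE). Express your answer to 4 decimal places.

Σxᵢ = 32. Posterior is Gamma(35, 10); MAP = (35−1)/10 = 34/10 ≈ 3.40000.
MLE = x̄ = 32/6 ≈ 5.33333.
Difference = 34/10 − 32/6 = -29/15 ≈ -1.9333.

MAP − MLE = -1.9333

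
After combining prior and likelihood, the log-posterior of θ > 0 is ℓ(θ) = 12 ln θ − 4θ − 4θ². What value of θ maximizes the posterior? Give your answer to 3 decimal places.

ℓ'(θ) = 12/θ − 4 − 8θ. Setting this to zero and multiplying by θ: 8θ² + 4θ − 12 = 0.
θ = (−4 + √(4² + 4·8·12)) / (2·8) = (−4 + √400) / 16 = (−4 + 20)/16 = 1.
ℓ''(θ) = −12/θ² − 8 < 0, confirming a maximum.

θ̂_MAP = 1.000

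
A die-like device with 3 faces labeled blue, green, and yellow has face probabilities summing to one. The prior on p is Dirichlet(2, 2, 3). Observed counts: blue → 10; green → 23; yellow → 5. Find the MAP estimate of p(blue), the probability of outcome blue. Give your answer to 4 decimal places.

MAP estimate of p(blue) = 0.2619

The posterior is Dirichlet(αᵢ + nᵢ) = Dirichlet(12, 25, 8).
For a Dirichlet(a₁,…,a_K) with all aᵢ > 1, the mode has j-th component (aⱼ − 1)/(Σaᵢ − K).
Here Σaᵢ = 45 and K = 3, so p(blue) = (12 − 1)/(45 − 3) = 11/42 ≈ 0.2619.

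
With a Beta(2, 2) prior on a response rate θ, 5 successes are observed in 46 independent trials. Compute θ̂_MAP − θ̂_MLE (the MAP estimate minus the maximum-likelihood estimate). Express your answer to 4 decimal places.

Posterior is Beta(7, 43); MAP = (7−1)/(50−2) = 6/48 ≈ 0.12500.
MLE ignores the prior: θ̂_MLE = k/n = 5/46 ≈ 0.10870.
Difference = 6/48 − 5/46 = 3/184 ≈ 0.0163.

MAP − MLE = 0.0163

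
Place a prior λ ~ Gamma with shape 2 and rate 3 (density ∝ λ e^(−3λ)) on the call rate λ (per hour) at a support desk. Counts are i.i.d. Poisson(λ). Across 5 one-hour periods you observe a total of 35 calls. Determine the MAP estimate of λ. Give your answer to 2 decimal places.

Σxᵢ = 35, n = 5.
Posterior ∝ λe^(−3λ) · λ^35e^(−5λ) = λ^36e^(−8λ), i.e. Gamma(shape=37, rate=8).
The mode of a Gamma(a, b) with a ≥ 1 (shape–rate) is (a−1)/b = 36/8 ≈ 4.50.

λ̂_MAP = 4.50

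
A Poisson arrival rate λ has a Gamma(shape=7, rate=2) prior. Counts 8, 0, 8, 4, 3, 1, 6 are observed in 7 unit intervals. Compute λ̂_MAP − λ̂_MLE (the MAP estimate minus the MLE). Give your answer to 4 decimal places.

Σxᵢ = 30. Posterior is Gamma(37, 9); MAP = (37−1)/9 = 36/9 ≈ 4.00000.
MLE = x̄ = 30/7 ≈ 4.28571.
Difference = 36/9 − 30/7 = -2/7 ≈ -0.2857.

MAP − MLE = -0.2857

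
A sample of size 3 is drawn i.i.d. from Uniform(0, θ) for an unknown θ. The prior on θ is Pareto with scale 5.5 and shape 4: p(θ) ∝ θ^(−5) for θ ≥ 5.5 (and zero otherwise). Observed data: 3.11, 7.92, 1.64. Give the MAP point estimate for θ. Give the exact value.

θ̂_MAP = 7.92

The Uniform(0, θ) likelihood is θ^(−n) for θ ≥ max(xᵢ), zero otherwise. Here max(xᵢ) = 7.92.
Posterior ∝ θ^(−5) · θ^(−3) = θ^(−8) on θ ≥ max(5.5, 7.92) = 7.92.
This density is strictly decreasing in θ, so the posterior mode lies at the lower boundary of the support.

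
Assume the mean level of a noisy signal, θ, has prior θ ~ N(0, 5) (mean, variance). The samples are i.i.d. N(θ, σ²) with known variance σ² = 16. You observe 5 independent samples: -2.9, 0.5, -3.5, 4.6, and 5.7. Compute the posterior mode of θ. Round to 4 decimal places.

n = 5; x̄ = ((-2.9) + 0.5 + (-3.5) + 4.6 + 5.7)/5 = 4.4/5 = 0.88.
For a Normal prior and Normal likelihood with known variance, the posterior is Normal; its mode equals its mean, the precision-weighted average.
Prior precision 1/σ₀² = 1/5 = 0.2; data precision n/σ² = 5/16 = 0.3125.
θ̂ = (0.2·0 + 0.3125·0.88) / (0.2 + 0.3125) = 0.275/0.5125 = 22/41 ≈ 0.5366.

θ̂_MAP = 0.5366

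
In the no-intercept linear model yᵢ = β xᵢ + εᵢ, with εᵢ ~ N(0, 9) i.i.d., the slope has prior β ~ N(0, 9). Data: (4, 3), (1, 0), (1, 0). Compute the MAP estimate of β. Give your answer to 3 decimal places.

β̂_MAP = 0.632

log p(β | y) = −Σ(yᵢ − βxᵢ)²/(2·9) − β²/(2·9) + const.
Setting the derivative to zero: Σxᵢ(yᵢ − βxᵢ)/9 − β/9 = 0, so β = Σxᵢyᵢ / (Σxᵢ² + σ²/τ²).
Σxᵢyᵢ = 4·3 + 1·0 + 1·0 = 12; Σxᵢ² = 18; σ²/τ² = 1.
β̂_MAP = 12 / (18 + 1) = 12/19 ≈ 0.632.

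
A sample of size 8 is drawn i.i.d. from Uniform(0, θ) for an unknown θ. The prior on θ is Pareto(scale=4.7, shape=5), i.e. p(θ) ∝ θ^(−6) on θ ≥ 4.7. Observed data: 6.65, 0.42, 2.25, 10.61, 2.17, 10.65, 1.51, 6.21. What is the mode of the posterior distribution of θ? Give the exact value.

θ̂_MAP = 10.65

The Uniform(0, θ) likelihood is θ^(−n) for θ ≥ max(xᵢ), zero otherwise. Here max(xᵢ) = 10.65.
Posterior ∝ θ^(−6) · θ^(−8) = θ^(−14) on θ ≥ max(4.7, 10.65) = 10.65.
This density is strictly decreasing in θ, so the posterior mode lies at the lower boundary of the support.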